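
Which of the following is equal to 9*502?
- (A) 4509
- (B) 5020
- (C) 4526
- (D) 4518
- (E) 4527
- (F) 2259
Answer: D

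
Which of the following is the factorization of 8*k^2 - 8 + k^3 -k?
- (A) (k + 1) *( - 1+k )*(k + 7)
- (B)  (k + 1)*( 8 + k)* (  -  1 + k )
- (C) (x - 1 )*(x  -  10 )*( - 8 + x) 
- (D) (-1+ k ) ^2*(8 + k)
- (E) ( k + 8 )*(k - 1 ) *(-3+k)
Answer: B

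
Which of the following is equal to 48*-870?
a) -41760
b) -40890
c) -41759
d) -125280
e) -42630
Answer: a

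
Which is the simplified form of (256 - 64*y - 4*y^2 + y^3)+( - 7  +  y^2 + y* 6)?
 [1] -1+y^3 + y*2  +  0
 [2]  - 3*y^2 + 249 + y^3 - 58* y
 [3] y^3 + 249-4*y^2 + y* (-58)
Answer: 2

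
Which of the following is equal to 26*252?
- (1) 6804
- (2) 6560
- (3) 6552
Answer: 3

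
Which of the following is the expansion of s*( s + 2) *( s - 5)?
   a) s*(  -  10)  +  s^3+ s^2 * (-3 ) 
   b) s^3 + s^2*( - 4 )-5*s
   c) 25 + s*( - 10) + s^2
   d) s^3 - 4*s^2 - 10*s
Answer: a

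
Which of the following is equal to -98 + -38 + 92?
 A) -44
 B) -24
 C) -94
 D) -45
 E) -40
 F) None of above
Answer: A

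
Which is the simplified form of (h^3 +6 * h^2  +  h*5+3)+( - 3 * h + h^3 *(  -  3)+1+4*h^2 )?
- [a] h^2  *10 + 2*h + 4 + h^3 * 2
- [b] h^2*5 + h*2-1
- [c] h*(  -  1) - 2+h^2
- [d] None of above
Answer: d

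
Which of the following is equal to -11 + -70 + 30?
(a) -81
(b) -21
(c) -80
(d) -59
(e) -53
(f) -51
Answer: f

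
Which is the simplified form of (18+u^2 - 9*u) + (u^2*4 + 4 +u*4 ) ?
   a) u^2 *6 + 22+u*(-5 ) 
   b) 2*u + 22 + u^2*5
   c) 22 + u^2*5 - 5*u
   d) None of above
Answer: c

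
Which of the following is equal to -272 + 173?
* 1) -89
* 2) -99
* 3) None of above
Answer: 2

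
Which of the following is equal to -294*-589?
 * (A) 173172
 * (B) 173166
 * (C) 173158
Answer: B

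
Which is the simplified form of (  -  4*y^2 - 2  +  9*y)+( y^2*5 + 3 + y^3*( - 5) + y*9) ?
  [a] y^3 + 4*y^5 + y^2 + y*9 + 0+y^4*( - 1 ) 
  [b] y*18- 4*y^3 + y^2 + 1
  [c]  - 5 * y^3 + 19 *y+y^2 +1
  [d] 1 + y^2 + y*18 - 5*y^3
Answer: d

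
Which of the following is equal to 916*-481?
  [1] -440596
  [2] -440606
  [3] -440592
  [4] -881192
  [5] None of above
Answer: 1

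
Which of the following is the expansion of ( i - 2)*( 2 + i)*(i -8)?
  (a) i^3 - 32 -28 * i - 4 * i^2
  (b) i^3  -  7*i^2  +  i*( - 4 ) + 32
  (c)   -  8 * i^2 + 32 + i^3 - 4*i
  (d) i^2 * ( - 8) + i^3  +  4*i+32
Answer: c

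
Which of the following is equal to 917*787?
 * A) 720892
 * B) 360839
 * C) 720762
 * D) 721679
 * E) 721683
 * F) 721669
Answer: D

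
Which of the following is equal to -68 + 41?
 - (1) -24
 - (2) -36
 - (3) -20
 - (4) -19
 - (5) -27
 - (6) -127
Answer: 5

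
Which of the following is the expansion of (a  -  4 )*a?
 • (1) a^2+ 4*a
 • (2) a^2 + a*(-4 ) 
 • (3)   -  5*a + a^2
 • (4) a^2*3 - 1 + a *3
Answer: 2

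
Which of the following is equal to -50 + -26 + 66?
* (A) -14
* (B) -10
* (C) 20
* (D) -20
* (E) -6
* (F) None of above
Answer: B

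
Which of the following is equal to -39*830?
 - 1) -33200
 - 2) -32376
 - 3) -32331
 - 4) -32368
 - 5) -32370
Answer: 5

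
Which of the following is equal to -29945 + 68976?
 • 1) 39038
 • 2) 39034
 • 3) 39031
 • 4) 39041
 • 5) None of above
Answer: 3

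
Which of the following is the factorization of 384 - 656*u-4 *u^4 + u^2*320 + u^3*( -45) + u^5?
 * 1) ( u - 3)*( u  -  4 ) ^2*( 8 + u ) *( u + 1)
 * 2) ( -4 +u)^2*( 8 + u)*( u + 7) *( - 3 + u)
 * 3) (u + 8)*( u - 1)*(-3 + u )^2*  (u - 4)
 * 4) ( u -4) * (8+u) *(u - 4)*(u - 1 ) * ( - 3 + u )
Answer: 4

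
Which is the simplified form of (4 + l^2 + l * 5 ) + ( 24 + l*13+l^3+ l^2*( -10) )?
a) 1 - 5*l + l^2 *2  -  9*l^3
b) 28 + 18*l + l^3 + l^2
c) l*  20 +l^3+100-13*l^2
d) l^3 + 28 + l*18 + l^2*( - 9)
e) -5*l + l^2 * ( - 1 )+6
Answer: d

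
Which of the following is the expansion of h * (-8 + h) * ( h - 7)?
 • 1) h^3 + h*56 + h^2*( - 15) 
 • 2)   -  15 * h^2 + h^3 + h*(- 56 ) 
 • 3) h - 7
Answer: 1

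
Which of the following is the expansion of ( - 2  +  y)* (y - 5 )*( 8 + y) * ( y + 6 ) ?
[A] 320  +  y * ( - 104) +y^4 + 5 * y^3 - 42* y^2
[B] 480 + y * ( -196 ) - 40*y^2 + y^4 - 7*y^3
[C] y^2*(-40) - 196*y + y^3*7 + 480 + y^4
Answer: C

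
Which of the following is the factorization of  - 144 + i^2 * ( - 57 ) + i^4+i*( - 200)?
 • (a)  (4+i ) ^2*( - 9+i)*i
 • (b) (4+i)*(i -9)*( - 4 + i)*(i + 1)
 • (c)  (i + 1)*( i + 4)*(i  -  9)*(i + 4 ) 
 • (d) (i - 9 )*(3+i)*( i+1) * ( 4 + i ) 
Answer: c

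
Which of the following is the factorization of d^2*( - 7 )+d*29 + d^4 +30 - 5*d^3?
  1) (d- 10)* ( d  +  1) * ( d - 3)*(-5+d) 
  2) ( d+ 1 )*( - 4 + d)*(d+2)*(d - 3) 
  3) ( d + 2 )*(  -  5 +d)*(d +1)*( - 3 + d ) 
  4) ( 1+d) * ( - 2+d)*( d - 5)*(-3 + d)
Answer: 3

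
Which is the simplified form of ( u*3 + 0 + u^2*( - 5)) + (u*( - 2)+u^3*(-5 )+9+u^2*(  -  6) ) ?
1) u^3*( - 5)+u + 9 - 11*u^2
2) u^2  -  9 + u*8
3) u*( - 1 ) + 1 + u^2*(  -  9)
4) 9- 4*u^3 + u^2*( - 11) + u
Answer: 1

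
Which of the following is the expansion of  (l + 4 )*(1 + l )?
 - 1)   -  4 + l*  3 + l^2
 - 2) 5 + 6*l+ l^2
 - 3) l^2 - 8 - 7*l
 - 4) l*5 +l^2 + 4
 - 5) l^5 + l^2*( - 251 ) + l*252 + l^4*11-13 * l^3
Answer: 4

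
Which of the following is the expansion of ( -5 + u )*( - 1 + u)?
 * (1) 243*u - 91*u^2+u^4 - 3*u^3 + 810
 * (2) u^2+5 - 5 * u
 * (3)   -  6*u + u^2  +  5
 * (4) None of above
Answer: 3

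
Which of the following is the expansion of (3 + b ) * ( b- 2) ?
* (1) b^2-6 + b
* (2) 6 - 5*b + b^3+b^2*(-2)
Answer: 1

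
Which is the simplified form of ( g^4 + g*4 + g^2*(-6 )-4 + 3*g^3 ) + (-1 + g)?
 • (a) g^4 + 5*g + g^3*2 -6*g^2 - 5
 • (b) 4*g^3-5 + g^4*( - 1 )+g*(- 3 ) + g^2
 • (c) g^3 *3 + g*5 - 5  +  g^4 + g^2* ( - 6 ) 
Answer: c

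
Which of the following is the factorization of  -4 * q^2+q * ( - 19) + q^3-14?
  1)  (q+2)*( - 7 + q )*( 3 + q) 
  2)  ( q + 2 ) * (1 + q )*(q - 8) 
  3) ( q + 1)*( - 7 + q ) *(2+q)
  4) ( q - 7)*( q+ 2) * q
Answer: 3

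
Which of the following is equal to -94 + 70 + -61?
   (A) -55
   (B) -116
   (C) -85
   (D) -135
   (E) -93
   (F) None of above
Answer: C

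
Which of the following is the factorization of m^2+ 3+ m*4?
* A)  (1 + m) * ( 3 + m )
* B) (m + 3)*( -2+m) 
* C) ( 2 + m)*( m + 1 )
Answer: A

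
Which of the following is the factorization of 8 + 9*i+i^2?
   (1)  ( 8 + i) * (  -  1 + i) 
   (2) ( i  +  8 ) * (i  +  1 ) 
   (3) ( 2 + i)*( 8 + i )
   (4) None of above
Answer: 2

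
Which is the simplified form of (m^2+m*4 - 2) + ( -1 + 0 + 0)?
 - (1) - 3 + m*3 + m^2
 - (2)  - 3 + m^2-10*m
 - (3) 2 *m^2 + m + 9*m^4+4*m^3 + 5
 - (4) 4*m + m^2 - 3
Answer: 4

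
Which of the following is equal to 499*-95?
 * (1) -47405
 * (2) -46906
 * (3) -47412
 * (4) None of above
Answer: 1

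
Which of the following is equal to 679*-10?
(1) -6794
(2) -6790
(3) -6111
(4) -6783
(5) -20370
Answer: 2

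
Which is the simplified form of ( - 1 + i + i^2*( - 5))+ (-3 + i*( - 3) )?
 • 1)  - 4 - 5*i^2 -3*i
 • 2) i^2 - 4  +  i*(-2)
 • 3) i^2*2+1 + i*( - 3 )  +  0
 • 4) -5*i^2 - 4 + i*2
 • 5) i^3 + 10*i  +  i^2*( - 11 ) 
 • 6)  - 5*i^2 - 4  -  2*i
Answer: 6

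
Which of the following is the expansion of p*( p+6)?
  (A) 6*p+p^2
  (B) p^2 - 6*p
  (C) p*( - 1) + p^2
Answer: A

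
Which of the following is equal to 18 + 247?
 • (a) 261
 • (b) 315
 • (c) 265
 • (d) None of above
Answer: c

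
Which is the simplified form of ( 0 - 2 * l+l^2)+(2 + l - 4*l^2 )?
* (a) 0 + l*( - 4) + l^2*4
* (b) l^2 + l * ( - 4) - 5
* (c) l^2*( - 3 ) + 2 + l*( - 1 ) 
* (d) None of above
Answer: c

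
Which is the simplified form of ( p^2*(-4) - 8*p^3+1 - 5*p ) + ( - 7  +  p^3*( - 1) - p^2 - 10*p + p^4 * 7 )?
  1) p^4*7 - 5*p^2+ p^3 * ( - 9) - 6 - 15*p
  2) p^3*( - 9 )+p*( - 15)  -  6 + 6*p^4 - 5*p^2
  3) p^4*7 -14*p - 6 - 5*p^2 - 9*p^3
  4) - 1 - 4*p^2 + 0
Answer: 1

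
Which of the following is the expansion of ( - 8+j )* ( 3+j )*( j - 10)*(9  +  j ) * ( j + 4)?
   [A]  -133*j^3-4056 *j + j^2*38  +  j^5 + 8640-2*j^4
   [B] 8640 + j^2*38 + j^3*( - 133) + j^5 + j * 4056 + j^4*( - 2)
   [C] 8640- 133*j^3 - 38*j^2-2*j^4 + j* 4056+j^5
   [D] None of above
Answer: B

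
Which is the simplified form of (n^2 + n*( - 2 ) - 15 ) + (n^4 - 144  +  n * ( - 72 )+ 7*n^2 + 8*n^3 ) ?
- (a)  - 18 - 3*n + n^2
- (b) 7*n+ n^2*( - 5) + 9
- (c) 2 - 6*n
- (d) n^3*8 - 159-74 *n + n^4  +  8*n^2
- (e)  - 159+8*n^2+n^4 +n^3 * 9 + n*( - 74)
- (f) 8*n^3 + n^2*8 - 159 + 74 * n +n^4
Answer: d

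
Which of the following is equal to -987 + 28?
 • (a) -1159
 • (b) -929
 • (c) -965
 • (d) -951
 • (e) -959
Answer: e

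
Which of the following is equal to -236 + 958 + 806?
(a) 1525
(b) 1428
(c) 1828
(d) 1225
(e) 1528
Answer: e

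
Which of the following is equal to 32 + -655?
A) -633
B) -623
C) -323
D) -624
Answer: B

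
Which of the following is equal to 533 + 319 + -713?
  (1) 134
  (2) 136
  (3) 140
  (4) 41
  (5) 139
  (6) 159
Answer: 5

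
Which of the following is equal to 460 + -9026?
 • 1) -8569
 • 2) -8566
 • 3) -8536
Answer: 2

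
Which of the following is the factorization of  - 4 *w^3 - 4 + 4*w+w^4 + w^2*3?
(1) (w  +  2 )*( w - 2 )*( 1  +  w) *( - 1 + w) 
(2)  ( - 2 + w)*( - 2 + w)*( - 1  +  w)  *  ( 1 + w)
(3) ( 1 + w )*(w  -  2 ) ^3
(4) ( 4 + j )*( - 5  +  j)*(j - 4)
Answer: 2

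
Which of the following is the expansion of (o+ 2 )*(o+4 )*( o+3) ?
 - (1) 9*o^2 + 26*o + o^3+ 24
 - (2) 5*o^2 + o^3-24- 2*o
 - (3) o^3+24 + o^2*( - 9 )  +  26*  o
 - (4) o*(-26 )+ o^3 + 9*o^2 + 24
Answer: 1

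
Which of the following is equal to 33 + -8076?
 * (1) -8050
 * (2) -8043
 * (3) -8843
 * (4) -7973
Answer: 2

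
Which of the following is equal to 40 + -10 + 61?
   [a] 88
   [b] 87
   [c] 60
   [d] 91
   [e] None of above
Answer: d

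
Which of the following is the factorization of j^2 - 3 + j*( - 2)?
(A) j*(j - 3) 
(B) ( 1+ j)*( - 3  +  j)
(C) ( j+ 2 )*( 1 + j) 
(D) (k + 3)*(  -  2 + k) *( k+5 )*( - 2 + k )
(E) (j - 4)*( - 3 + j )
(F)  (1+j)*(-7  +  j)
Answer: B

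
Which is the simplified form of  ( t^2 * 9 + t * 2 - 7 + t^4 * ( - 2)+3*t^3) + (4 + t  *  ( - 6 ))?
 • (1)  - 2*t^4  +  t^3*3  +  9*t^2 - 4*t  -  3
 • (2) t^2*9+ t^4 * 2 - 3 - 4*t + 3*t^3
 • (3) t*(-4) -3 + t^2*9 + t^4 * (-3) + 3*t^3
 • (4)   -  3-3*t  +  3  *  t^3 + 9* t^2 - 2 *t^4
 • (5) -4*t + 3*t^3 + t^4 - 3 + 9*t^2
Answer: 1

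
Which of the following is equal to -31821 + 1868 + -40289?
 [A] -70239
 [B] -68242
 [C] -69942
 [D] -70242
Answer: D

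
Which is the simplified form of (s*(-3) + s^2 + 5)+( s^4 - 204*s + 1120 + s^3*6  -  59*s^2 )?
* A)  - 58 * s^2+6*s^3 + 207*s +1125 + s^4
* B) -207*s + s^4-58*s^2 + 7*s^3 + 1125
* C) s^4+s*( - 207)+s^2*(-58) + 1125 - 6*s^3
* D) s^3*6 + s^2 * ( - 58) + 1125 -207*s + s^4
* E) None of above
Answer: D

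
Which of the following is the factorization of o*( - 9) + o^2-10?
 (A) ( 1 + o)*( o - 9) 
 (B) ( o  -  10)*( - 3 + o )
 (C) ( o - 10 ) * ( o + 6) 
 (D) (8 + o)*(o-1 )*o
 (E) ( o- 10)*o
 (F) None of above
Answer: F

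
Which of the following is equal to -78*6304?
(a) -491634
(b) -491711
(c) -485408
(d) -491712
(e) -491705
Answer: d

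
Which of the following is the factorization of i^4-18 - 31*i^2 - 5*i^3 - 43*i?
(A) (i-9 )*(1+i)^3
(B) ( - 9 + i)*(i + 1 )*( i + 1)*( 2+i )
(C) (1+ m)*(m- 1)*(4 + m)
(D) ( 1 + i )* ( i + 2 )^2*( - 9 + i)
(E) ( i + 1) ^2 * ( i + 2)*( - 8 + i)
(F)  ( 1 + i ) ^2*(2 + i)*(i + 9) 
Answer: B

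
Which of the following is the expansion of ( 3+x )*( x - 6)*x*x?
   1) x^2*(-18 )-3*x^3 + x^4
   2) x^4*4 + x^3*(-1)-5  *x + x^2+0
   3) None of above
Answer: 1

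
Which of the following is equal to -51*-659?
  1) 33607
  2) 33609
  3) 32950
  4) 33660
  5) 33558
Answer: 2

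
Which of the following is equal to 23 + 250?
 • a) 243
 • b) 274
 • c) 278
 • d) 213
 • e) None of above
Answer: e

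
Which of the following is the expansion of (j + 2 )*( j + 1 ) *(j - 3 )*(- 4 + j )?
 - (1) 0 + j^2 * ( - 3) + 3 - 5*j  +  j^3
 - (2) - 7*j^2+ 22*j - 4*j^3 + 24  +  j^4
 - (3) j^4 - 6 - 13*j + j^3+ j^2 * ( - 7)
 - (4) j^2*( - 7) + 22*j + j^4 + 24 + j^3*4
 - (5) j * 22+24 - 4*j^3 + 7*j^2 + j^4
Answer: 2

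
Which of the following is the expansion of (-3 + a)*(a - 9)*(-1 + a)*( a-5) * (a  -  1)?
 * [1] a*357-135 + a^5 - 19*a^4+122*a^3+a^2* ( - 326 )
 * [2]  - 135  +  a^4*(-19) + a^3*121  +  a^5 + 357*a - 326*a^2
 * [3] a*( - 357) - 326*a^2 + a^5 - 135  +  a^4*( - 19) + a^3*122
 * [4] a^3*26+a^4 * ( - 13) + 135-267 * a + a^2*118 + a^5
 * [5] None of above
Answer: 1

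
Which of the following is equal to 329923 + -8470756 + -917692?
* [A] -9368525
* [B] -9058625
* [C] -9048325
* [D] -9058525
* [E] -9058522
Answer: D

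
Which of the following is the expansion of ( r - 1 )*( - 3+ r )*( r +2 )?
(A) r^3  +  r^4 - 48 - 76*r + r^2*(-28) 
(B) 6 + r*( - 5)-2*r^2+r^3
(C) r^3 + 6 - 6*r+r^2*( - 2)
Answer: B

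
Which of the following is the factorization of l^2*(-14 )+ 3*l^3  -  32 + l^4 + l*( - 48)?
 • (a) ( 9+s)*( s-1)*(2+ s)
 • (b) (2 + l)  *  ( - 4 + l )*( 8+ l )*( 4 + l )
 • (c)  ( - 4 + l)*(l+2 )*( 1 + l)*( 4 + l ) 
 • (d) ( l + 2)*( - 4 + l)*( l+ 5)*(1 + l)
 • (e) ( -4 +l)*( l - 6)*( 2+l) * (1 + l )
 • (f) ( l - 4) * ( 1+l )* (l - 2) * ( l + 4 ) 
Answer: c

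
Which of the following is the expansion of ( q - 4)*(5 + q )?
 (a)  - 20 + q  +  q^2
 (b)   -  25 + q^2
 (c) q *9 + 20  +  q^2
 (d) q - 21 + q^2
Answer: a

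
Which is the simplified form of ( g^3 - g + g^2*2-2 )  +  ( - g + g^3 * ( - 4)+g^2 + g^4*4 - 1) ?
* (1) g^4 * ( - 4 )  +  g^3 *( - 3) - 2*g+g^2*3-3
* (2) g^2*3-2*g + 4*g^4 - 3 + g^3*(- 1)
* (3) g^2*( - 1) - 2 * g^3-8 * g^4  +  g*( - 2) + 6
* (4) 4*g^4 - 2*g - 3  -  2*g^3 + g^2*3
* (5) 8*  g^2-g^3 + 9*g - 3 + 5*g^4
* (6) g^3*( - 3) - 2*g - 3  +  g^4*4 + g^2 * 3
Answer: 6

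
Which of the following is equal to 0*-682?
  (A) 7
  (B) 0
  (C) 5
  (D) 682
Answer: B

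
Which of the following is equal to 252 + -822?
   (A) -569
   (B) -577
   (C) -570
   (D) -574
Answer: C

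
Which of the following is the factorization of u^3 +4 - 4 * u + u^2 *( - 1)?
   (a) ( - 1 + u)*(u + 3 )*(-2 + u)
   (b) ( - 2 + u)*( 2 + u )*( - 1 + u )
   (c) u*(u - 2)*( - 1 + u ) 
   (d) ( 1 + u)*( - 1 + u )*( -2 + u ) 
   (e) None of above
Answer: b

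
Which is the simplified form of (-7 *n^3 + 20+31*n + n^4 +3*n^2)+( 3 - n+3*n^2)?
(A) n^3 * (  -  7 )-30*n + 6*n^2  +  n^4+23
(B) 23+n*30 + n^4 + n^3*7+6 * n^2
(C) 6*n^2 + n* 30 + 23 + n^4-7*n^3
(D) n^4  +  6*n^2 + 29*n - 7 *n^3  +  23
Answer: C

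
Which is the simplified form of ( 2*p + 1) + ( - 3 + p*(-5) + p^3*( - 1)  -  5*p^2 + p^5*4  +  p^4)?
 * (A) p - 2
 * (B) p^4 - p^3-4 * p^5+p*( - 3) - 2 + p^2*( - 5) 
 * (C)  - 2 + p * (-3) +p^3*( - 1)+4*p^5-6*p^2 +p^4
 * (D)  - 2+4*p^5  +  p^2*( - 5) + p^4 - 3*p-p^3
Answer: D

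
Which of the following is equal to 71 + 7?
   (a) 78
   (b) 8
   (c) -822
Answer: a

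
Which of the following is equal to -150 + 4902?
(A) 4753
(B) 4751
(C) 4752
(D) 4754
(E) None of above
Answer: C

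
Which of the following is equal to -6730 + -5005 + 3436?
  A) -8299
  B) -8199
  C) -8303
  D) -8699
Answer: A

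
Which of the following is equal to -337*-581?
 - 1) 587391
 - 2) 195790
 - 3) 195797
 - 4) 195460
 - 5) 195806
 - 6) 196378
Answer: 3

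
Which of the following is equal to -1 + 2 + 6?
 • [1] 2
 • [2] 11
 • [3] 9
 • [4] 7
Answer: 4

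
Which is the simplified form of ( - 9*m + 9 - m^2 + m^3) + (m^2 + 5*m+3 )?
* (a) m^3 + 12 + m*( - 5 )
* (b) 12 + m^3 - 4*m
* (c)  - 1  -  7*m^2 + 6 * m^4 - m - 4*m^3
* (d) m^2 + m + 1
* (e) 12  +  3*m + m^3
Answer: b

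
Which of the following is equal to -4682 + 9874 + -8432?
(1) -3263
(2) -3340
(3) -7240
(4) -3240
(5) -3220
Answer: 4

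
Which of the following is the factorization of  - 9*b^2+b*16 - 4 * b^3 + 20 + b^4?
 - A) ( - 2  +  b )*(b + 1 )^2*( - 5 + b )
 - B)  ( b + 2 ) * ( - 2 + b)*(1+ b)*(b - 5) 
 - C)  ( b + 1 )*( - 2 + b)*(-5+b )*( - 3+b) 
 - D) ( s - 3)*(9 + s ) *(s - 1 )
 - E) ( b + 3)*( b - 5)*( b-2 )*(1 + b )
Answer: B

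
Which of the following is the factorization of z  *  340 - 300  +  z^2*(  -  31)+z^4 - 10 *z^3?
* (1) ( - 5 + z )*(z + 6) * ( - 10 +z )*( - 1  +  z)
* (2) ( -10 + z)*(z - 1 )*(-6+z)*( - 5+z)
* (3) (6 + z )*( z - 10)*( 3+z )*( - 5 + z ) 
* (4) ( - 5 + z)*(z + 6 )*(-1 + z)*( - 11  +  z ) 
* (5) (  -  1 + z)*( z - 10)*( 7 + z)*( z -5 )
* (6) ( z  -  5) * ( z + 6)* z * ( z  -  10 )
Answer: 1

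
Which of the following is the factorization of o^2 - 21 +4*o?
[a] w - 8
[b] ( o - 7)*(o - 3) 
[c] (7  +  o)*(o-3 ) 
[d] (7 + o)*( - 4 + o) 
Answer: c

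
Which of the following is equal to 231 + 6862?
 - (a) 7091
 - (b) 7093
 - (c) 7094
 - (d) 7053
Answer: b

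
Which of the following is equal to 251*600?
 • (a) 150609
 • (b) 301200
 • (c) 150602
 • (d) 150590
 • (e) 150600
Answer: e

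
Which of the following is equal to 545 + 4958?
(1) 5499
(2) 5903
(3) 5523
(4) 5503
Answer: 4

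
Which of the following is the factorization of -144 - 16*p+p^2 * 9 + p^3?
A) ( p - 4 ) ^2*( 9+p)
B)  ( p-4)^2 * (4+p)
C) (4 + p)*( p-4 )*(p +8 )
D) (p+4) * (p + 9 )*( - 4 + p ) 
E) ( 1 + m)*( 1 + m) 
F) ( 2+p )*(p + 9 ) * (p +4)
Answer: D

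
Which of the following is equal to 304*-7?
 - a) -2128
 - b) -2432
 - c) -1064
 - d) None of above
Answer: a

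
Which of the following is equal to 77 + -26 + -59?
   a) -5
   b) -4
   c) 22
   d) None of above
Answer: d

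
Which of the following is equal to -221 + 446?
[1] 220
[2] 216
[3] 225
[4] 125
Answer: 3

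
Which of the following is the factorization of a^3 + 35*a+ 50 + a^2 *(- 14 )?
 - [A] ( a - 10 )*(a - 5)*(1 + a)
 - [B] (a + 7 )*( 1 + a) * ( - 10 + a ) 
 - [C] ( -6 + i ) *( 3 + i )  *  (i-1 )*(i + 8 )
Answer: A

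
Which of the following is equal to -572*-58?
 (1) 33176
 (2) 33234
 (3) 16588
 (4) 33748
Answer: 1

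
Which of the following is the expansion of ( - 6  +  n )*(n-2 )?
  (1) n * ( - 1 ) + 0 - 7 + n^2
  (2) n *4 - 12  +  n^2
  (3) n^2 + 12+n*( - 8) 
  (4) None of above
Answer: 3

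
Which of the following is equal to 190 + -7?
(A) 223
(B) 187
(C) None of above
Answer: C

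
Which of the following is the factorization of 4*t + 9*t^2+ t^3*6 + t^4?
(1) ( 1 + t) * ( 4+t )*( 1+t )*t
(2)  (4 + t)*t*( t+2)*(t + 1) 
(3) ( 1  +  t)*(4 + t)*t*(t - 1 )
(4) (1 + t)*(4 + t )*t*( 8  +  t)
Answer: 1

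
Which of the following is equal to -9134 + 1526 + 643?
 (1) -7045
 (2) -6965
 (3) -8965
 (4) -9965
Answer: 2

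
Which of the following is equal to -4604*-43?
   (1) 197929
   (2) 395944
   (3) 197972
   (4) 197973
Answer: 3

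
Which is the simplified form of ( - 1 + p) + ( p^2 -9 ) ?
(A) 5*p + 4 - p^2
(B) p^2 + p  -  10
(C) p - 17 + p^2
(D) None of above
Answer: B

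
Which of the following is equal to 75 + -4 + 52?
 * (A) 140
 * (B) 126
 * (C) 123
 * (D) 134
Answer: C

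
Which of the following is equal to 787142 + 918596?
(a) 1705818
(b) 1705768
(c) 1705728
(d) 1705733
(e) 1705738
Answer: e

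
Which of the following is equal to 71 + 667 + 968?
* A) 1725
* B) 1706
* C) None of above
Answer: B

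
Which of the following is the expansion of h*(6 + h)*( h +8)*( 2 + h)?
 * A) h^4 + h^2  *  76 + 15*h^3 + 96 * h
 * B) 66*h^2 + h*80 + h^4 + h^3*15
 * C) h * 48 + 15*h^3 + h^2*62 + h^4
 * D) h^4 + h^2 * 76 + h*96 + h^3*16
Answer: D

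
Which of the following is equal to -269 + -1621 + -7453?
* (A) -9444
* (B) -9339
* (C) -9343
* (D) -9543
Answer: C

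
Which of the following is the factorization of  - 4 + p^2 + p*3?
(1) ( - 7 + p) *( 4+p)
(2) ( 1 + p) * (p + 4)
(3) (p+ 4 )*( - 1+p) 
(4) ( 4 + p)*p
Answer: 3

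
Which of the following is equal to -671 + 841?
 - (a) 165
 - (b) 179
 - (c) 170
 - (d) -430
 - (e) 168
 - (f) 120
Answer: c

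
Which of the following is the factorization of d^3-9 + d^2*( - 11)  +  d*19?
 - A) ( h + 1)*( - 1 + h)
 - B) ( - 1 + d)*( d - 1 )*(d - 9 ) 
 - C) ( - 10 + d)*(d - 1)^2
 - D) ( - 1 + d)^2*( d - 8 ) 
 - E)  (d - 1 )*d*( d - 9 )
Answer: B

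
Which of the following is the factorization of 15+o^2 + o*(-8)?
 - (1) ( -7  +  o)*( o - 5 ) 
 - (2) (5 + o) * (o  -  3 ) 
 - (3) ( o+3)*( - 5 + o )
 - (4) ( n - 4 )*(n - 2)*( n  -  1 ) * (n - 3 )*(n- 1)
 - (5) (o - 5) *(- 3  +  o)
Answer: 5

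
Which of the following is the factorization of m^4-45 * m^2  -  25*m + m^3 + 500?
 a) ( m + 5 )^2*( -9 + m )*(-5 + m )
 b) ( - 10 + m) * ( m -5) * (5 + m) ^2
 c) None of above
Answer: c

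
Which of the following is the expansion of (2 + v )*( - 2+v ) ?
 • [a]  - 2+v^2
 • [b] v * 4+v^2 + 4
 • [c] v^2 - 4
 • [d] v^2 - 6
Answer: c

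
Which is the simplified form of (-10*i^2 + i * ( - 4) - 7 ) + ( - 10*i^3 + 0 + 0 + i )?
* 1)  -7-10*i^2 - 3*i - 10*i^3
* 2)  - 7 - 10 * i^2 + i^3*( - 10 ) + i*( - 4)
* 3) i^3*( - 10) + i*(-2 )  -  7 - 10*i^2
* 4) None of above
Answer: 1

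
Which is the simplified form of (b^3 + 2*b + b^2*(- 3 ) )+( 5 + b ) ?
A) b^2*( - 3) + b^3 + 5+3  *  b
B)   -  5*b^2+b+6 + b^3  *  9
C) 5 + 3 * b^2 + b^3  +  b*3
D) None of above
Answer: A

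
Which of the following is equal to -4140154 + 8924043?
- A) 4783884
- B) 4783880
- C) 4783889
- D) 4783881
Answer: C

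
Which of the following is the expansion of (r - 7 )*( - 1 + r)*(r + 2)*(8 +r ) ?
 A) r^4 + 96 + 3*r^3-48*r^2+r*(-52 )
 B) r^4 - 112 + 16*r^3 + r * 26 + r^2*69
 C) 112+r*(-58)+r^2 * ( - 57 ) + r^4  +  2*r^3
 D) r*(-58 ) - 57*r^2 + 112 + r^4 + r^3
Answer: C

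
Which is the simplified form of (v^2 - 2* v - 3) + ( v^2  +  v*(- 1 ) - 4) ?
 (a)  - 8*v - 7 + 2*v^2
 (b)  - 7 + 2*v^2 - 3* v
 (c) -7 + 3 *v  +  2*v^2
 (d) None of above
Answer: b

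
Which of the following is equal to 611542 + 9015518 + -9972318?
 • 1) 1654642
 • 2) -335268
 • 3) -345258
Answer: 3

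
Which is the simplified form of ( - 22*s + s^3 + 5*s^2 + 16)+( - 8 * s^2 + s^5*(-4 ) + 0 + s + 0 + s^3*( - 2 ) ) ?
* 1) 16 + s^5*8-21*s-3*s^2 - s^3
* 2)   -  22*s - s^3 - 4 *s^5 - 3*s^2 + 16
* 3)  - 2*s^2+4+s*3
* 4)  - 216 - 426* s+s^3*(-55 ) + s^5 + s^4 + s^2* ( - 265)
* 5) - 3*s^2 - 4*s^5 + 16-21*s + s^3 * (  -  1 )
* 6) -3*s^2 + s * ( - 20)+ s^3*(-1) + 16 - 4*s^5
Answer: 5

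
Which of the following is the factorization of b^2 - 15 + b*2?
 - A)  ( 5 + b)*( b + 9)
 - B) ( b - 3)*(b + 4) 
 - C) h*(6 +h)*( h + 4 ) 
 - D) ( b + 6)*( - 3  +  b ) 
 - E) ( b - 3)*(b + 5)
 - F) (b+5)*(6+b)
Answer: E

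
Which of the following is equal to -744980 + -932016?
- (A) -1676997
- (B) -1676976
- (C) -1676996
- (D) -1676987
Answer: C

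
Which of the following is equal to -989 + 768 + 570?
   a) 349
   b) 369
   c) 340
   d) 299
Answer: a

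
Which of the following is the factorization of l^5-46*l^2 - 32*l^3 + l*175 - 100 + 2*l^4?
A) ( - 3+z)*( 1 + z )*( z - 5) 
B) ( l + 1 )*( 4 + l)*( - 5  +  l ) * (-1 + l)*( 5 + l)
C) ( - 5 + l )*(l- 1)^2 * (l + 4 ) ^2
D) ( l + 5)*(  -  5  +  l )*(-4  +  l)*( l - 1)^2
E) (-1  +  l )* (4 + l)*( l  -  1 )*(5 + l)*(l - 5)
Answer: E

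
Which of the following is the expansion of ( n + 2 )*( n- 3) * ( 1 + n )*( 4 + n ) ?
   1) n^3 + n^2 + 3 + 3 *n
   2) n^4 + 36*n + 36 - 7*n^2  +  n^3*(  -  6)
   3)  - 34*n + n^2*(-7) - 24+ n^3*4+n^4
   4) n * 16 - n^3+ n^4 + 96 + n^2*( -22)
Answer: 3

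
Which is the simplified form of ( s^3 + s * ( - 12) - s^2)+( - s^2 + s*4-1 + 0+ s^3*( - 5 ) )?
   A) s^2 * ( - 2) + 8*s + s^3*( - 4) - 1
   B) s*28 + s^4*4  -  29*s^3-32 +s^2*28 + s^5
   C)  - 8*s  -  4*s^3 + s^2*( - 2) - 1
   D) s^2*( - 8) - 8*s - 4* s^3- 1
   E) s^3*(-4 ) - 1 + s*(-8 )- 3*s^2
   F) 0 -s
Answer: C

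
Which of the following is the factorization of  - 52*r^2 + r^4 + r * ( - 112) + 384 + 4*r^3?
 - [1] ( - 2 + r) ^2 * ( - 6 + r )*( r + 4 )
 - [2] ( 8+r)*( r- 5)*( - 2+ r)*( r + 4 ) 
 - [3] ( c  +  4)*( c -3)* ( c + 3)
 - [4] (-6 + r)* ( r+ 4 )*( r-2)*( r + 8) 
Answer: 4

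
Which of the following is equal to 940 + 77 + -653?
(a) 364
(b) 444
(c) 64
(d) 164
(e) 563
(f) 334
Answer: a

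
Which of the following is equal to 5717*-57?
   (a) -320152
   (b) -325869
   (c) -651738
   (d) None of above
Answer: b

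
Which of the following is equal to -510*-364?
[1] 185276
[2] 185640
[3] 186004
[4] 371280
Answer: 2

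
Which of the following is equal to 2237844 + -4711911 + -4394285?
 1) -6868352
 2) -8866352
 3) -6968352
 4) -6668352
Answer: 1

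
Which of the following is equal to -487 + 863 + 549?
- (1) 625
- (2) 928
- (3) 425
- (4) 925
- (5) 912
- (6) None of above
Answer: 4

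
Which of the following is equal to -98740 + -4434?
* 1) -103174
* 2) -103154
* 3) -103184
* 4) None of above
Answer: 1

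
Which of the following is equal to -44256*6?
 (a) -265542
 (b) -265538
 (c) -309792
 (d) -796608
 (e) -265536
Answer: e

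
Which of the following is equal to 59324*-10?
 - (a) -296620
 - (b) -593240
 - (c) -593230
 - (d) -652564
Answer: b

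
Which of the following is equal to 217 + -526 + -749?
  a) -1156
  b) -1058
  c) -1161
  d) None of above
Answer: b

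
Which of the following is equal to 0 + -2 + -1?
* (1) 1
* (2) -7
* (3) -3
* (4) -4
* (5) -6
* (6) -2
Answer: 3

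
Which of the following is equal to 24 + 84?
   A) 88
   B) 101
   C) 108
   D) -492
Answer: C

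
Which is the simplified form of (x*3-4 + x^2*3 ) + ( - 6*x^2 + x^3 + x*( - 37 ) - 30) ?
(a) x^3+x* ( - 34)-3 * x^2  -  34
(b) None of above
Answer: a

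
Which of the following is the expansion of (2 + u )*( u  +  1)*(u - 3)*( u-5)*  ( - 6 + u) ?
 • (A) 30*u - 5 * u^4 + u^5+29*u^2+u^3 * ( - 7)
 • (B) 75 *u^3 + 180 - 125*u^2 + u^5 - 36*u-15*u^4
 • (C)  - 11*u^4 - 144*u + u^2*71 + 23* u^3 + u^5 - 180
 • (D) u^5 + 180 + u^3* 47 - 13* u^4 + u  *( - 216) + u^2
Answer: C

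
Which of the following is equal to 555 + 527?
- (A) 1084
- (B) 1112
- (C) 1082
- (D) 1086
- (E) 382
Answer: C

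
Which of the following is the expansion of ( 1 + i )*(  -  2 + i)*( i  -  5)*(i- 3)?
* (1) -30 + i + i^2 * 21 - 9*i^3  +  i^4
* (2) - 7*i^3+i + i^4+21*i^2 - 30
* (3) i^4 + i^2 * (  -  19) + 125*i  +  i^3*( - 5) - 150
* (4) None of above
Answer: 1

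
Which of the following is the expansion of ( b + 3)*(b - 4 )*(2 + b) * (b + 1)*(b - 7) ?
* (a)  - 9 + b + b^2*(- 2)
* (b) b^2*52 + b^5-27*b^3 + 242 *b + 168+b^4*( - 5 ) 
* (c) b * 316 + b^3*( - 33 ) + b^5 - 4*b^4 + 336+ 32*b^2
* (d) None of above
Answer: d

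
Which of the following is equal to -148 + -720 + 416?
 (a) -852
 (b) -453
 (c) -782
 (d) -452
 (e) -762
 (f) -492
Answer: d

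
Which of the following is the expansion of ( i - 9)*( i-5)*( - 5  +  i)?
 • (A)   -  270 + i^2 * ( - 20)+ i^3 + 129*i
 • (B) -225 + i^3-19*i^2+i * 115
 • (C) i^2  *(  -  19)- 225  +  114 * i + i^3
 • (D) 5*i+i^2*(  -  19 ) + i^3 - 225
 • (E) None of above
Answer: B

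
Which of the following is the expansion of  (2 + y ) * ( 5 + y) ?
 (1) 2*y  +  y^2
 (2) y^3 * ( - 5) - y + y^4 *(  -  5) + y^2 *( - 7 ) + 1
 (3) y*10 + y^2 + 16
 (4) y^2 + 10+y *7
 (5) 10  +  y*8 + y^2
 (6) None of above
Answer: 4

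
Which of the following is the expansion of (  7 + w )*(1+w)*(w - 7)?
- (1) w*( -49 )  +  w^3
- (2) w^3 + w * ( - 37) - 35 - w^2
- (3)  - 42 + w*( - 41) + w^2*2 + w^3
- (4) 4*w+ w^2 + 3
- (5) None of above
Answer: 5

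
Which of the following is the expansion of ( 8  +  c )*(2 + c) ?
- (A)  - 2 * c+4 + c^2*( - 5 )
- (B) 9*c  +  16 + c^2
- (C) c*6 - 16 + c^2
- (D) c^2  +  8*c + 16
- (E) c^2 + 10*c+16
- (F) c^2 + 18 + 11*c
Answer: E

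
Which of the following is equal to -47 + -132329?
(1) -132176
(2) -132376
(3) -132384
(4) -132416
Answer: 2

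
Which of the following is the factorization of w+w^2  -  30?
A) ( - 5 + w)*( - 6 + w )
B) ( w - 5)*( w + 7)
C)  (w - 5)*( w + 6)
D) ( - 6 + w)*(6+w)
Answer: C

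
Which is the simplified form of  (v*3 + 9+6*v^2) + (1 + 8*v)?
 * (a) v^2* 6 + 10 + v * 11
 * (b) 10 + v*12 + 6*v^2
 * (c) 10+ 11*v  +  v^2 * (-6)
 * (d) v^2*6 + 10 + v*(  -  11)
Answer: a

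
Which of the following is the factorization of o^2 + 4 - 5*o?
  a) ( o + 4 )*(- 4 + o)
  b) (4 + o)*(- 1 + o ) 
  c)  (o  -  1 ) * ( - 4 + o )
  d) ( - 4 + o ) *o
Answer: c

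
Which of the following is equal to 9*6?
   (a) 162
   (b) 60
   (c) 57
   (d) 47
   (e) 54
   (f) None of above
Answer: e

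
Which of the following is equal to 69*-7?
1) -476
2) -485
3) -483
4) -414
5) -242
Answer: 3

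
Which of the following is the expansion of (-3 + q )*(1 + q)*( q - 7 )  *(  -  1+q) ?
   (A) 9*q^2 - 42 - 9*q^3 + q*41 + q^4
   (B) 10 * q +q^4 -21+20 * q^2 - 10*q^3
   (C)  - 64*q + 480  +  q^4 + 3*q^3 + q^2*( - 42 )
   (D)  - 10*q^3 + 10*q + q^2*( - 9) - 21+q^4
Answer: B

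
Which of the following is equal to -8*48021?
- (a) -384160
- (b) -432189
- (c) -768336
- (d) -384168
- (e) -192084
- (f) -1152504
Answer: d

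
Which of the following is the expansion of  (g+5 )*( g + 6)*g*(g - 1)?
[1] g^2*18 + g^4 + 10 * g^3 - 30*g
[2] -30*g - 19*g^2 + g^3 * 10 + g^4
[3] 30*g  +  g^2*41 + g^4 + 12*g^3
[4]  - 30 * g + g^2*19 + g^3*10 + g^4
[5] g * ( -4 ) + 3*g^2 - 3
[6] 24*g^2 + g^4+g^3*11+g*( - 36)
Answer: 4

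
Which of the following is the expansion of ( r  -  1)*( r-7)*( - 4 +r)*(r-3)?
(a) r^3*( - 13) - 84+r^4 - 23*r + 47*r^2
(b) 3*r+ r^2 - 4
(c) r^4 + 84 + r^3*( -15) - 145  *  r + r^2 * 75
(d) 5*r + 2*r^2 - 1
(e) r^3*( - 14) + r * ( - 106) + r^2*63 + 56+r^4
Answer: c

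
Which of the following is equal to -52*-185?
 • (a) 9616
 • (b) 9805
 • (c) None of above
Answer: c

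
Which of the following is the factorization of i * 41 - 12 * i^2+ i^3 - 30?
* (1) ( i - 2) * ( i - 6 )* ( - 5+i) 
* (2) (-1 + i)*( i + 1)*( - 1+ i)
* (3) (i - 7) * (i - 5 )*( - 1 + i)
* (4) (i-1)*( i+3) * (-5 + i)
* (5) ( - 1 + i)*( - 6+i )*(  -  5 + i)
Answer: 5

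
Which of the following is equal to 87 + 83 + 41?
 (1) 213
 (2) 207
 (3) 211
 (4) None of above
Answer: 3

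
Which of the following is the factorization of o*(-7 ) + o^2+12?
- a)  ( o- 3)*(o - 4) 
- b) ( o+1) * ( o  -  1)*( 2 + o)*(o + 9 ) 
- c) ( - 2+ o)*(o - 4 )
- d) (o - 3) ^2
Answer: a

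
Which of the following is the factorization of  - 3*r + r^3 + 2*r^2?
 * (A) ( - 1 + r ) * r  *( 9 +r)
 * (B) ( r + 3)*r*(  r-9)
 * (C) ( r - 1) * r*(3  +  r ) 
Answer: C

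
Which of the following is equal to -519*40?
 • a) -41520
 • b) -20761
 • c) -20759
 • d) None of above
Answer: d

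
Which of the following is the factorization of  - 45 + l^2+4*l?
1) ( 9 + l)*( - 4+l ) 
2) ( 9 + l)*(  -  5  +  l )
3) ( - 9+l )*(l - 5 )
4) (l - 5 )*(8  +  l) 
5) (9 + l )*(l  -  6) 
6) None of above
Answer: 2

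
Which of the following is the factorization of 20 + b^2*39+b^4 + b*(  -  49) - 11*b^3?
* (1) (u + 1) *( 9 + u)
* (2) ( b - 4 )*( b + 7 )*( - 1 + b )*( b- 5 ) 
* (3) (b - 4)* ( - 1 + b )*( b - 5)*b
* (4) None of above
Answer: 4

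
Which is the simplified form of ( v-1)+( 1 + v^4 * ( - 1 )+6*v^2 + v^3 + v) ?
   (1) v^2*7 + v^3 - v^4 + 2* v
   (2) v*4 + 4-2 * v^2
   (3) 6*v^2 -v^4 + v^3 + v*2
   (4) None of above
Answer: 3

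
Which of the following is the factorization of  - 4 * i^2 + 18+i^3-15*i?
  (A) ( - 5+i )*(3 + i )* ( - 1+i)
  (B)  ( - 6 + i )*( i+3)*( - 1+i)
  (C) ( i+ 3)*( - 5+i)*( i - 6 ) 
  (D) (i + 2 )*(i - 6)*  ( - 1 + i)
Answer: B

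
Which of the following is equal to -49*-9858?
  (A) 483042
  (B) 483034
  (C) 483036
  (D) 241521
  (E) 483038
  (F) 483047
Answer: A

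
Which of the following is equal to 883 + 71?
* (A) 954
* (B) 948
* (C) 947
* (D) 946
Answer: A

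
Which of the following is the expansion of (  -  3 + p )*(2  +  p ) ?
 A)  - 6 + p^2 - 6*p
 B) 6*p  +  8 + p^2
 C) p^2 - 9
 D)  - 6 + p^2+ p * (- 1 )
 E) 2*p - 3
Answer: D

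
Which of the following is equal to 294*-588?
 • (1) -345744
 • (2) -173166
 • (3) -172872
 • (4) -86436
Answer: 3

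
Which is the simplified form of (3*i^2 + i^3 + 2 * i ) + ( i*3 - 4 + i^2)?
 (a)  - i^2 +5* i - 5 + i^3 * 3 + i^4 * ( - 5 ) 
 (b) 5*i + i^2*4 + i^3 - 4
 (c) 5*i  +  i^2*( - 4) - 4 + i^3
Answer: b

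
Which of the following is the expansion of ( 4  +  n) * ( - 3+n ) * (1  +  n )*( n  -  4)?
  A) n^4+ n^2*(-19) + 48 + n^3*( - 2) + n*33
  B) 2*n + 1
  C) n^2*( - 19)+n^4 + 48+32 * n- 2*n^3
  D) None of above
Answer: C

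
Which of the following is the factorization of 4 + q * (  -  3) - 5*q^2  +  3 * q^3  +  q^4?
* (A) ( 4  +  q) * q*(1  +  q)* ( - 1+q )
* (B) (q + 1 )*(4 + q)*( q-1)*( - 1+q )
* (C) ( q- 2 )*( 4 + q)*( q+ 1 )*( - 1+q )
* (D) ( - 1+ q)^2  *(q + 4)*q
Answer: B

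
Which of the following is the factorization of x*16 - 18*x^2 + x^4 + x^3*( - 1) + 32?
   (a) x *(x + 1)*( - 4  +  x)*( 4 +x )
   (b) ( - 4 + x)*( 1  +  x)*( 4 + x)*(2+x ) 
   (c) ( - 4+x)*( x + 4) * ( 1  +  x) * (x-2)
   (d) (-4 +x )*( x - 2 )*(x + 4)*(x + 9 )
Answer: c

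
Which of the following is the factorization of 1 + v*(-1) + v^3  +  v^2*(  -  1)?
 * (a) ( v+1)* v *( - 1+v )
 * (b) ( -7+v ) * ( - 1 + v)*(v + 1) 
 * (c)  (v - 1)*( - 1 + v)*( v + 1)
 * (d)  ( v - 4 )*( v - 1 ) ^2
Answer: c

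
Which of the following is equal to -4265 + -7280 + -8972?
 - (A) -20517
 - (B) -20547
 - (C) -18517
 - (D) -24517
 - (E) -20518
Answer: A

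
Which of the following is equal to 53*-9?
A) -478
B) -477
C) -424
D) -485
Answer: B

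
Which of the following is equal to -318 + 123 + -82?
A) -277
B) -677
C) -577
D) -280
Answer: A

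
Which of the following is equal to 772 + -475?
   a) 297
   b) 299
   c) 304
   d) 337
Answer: a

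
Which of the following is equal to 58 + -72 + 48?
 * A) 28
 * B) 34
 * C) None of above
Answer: B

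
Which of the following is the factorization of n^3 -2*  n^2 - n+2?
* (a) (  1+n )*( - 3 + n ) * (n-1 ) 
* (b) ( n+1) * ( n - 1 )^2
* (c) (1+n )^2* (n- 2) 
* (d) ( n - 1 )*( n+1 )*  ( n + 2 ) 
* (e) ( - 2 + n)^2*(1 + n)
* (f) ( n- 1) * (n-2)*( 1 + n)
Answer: f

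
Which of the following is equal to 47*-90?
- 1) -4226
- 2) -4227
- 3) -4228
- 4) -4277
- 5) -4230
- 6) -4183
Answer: 5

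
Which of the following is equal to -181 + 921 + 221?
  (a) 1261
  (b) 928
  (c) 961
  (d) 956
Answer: c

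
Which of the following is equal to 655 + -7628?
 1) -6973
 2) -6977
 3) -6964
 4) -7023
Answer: 1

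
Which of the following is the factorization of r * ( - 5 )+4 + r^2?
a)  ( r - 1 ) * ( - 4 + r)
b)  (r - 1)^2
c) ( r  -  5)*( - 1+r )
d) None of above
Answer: a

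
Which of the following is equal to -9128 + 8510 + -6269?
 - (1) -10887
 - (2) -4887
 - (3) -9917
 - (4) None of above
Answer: 4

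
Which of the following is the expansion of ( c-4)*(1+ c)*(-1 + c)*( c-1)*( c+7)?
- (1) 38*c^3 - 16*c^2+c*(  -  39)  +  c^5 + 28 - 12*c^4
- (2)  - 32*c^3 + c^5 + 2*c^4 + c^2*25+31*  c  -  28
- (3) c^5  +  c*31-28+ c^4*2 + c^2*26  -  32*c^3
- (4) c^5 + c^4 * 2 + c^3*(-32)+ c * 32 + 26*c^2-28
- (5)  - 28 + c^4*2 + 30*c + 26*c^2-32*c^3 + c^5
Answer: 3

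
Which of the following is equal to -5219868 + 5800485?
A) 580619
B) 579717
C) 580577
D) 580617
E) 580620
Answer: D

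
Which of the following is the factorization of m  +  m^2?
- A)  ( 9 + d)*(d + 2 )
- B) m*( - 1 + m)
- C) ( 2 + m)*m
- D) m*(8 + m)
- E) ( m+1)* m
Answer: E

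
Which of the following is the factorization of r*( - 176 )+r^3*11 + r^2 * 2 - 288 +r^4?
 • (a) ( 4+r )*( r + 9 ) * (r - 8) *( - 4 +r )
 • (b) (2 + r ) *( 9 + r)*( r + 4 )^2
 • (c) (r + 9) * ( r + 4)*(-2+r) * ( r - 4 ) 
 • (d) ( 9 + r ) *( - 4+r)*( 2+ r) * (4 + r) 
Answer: d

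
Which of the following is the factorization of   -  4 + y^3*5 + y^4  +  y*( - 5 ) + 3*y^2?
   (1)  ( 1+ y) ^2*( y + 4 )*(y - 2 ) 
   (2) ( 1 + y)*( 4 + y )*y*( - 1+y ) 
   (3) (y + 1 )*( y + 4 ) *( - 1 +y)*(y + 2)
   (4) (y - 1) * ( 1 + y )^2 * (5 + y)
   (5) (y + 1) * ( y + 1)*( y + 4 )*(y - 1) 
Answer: 5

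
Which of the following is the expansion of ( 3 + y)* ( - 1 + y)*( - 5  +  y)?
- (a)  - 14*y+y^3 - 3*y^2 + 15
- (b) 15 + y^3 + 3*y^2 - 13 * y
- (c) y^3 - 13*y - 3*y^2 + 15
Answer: c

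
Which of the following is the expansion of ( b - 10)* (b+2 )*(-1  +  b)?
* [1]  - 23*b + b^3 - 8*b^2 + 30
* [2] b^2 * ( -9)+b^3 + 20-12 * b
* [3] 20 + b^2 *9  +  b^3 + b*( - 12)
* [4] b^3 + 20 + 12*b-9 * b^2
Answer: 2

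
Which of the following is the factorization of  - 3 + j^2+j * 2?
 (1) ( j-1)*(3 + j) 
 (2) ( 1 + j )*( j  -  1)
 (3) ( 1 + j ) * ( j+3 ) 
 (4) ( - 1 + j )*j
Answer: 1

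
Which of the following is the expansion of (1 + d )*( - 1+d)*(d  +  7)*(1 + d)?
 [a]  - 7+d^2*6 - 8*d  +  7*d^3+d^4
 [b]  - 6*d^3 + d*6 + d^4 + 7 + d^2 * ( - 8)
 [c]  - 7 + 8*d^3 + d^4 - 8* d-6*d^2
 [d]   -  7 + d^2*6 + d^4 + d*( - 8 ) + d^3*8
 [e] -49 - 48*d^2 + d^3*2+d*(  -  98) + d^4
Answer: d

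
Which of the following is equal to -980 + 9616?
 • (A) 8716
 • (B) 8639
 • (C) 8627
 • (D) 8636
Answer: D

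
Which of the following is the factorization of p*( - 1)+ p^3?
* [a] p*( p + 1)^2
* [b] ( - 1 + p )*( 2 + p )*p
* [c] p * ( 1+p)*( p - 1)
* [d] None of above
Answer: c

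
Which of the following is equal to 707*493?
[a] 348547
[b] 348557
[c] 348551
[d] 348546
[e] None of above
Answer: c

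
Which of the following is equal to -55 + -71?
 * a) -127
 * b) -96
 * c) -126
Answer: c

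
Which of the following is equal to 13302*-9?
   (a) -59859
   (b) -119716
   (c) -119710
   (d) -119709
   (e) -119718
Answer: e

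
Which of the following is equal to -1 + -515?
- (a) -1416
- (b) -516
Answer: b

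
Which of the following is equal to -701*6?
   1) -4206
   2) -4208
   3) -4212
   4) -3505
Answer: 1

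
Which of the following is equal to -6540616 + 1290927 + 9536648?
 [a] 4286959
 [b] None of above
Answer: a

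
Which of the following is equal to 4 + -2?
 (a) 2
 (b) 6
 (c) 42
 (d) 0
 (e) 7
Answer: a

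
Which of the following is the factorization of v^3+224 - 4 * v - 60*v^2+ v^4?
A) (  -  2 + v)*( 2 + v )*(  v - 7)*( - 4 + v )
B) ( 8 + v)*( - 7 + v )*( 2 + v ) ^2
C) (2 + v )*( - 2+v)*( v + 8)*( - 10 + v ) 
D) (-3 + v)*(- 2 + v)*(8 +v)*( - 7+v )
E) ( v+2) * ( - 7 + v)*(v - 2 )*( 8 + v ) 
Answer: E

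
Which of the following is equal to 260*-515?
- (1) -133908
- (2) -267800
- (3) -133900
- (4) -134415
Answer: 3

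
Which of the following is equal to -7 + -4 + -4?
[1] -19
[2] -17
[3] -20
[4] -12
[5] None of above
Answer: 5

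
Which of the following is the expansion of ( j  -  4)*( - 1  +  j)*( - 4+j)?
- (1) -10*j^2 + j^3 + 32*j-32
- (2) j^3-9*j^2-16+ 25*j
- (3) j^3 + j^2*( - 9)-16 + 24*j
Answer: 3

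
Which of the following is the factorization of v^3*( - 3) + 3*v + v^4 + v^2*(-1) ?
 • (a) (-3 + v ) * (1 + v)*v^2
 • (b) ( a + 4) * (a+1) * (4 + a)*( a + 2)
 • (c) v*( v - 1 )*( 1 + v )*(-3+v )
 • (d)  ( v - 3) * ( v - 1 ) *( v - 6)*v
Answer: c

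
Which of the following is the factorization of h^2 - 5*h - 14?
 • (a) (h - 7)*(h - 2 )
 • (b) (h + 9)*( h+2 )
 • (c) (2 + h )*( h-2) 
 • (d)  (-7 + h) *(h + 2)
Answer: d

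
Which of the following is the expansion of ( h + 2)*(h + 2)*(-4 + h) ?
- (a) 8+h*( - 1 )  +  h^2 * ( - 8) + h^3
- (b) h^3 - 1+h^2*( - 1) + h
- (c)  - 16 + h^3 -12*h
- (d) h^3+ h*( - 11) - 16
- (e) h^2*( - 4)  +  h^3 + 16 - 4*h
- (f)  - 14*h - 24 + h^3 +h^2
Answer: c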